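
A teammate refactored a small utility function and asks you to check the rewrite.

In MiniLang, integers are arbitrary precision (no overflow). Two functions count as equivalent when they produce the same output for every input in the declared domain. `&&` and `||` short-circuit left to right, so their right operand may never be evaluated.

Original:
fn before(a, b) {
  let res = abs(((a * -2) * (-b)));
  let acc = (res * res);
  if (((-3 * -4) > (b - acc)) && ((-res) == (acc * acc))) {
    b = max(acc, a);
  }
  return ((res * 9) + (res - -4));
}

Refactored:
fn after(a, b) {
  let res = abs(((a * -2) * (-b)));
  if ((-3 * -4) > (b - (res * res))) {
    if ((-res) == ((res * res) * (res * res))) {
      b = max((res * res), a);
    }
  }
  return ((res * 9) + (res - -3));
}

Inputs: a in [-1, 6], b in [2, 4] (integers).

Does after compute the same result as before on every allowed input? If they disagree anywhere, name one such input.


The rewrite breaks on a=-1, b=2, where the results are 44 and 43.
before: res = 4; acc = 16; (((-3 * -4) > (b - acc)) && ((-res) == (acc * acc))) -> false; return 44
after: res = 4; ((-3 * -4) > (b - (res * res))) -> true; ((-res) == ((res * res) * (res * res))) -> false; return 43
verdict: not equivalent; witness: a=-1, b=2


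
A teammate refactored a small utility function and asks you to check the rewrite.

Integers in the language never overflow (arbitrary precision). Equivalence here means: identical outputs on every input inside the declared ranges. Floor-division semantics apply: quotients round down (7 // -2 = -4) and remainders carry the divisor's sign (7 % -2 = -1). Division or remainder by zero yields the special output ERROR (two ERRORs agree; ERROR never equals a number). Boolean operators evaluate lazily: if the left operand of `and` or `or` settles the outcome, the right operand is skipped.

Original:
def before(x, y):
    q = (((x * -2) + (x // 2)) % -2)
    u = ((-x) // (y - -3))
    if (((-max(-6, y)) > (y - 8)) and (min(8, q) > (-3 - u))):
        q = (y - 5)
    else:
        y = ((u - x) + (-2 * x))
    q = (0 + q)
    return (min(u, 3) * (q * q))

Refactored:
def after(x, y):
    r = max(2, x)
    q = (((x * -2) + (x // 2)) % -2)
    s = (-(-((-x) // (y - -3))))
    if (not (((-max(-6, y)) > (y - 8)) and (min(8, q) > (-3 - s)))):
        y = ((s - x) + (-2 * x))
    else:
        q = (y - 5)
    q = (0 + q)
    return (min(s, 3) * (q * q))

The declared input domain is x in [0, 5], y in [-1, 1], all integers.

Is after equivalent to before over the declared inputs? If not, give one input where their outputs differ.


Equivalent — the differences include statement counts differ; and min/max/abs usage differs; and constant usage differs; and local variable names differ; and boolean connective usage differs, yet no declared input distinguishes the two.
Spot check at x=4, y=1 — before: q = 0; u = -1; (((-max(-6, y)) > (y - 8)) and (min(8, q) > (-3 - u))) -> true; q = -4; q = -4; return -16. after: r = 4; q = 0; s = -1; (not (((-max(-6, y)) > (y - 8)) and (min(8, q) > (-3 - s)))) -> false; q = -4; q = -4; return -16. Both give -16.
An exhaustive pass over the 18 declared inputs shows identical outputs.
verdict: equivalent


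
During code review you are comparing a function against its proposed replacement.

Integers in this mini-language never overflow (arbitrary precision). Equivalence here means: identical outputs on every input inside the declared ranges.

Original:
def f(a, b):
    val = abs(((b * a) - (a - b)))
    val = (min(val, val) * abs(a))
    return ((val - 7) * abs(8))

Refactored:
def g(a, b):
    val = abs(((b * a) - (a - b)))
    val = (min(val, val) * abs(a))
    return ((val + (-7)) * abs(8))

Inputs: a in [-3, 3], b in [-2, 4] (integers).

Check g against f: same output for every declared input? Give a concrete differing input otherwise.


This is a faithful refactor — arithmetic usage differs, but the computed results match everywhere.
Spot check at a=-3, b=1 — f: val becomes 1; next val becomes 3; next final value -32. g: val becomes 1; next val becomes 3; next final value -32. Both give -32.
Sweeping the whole domain (49 inputs) finds no disagreement.
verdict: equivalent


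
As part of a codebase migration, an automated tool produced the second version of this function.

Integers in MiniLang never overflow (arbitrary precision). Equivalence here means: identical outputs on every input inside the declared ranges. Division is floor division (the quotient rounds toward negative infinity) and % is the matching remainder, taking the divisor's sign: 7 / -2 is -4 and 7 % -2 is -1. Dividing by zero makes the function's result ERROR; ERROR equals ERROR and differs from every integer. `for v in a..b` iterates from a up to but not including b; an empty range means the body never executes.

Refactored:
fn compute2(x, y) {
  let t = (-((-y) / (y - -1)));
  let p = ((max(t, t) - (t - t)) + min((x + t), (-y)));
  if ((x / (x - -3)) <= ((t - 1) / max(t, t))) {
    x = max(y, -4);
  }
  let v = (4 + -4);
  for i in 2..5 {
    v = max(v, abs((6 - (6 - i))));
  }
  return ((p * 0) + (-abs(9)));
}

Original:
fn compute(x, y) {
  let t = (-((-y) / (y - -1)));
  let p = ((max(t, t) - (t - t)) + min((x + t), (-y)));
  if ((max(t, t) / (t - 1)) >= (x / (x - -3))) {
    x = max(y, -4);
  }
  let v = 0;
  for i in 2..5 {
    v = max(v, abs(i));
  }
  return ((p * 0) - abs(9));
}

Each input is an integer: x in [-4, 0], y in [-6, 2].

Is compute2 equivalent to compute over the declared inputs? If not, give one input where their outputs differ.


Input x=-4, y=0: -9 from compute versus ERROR from compute2.
verdict: not equivalent; witness: x=-4, y=0


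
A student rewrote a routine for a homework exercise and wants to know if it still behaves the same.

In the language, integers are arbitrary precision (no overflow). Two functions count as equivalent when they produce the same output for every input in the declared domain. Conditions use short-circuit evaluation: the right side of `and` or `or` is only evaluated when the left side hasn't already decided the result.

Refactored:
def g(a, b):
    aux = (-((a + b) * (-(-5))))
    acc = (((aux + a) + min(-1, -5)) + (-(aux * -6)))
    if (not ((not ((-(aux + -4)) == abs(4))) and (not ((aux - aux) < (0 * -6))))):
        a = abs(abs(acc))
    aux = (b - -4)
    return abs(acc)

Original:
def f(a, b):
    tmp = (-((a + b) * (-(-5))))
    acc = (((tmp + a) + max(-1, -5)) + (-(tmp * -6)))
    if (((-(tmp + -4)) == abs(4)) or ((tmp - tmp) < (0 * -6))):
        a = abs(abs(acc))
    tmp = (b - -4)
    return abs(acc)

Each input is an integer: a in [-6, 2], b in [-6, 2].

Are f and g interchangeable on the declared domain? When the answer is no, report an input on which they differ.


On input a=-6, b=-6, f returns 413 while g returns 409.
verdict: not equivalent; witness: a=-6, b=-6


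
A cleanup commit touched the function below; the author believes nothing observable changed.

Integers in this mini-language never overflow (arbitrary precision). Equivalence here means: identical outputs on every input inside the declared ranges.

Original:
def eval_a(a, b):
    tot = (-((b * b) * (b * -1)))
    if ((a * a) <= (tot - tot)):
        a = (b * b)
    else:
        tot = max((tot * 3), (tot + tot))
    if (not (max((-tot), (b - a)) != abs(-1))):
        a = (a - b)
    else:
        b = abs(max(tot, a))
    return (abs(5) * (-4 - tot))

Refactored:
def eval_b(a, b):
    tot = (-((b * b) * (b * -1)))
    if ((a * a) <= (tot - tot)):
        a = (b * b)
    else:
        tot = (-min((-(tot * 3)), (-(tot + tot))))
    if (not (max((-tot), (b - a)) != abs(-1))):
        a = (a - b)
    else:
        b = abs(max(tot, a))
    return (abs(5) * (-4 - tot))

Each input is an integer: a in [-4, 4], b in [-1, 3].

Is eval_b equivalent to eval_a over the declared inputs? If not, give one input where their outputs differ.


Differences: min/max/abs usage differs — yet all 45 inputs agree.
verdict: equivalent


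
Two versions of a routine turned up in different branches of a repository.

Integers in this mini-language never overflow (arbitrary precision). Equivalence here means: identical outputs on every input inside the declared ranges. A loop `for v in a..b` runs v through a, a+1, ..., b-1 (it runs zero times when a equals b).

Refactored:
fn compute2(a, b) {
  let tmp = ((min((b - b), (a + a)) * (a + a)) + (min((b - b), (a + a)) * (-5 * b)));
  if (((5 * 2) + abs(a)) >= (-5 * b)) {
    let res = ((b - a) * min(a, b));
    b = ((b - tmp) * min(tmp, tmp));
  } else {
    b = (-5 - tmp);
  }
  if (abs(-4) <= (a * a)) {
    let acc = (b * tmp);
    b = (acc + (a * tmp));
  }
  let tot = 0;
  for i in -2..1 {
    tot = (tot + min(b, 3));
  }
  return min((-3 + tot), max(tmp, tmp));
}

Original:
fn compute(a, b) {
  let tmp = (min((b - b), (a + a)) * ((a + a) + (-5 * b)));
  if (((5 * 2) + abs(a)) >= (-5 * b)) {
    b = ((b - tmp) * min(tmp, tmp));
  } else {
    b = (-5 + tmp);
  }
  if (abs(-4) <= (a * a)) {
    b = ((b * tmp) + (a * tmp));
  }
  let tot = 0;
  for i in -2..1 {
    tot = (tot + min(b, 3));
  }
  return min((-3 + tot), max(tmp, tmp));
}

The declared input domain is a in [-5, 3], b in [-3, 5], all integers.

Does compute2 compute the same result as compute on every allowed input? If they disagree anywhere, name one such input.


Run the pair on a=-4, b=-3.
compute: tmp=-56, then (((5 * 2) + abs(a)) >= (-5 * b)) is false, then b=-61, then (abs(-4) <= (a * a)) is true, then b=3640, then tot=0, then (i=-2), then tot=3, then (i=-1), then tot=6, then (i=0), then tot=9, then returns -56
compute2: tmp=-56, then (((5 * 2) + abs(a)) >= (-5 * b)) is false, then b=51, then (abs(-4) <= (a * a)) is true, then acc=-2856, then b=-2632, then tot=0, then (i=-2), then tot=-2632, then (i=-1), then tot=-5264, then (i=0), then tot=-7896, then returns -7899
-56 and -7899 differ, so these are not the same function on this domain.
verdict: not equivalent; witness: a=-4, b=-3


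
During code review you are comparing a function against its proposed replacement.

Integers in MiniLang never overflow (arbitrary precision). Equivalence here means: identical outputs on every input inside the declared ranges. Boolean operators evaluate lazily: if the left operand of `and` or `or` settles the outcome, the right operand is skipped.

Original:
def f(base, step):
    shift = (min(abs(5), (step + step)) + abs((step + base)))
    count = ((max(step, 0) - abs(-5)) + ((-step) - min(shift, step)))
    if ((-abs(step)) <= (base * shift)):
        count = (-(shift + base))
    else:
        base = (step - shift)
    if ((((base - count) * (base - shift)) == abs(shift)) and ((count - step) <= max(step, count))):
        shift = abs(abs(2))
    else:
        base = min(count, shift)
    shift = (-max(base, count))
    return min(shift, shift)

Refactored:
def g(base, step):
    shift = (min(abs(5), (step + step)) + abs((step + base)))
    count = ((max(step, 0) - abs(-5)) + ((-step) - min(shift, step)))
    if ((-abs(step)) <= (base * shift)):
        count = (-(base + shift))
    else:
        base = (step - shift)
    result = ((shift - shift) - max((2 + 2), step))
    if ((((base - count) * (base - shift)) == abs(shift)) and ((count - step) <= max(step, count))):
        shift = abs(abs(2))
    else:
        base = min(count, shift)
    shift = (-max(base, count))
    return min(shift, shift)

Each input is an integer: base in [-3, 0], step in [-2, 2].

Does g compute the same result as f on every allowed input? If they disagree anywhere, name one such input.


Behavior is preserved: although arithmetic usage differs, plus local variable names differ, plus statement counts differ, plus constant usage differs, plus min/max/abs usage differs, the outputs never diverge.
Spot check at base=-3, step=1 — f: shift becomes 4; next count becomes -6; next ((-abs(step)) <= (base * shift)) evaluates to false; next base becomes -3; next ((((base - count) * (base - shift)) == abs(shift)) and ((count - step) <= max(step, count))) evaluates to false; next base becomes -6; next shift becomes 6; next final value 6. g: shift becomes 4; next count becomes -6; next ((-abs(step)) <= (base * shift)) evaluates to false; next base becomes -3; next result becomes -4; next ((((base - count) * (base - shift)) == abs(shift)) and ((count - step) <= max(step, count))) evaluates to false; next base becomes -6; next shift becomes 6; next final value 6. Both give 6.
An exhaustive pass over the 20 declared inputs shows identical outputs.
verdict: equivalent


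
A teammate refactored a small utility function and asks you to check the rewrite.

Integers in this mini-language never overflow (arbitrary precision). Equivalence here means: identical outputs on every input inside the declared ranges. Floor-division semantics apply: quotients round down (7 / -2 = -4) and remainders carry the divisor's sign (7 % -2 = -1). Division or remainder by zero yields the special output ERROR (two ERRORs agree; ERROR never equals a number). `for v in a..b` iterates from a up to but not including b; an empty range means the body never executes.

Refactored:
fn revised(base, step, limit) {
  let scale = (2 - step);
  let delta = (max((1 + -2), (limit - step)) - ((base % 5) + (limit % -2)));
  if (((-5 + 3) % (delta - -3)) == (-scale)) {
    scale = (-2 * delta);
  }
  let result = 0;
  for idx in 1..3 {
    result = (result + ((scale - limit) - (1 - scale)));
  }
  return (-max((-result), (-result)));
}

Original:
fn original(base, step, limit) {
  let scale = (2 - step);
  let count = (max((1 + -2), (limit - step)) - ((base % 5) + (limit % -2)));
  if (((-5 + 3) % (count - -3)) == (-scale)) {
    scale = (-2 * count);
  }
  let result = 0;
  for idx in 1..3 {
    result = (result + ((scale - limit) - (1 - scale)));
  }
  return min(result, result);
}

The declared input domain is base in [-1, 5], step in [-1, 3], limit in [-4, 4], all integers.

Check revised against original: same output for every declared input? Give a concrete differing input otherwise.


Behavior is preserved: although local variable names differ, min/max/abs usage differs, the outputs never diverge.
One worked example (base=0, step=1, limit=3) — original: scale = 1; count = 3; (((-5 + 3) % (count - -3)) == (-scale)) -> false; result = 0; [idx=1]; result = -2; [idx=2]; result = -4; return -4; revised: scale = 1; delta = 3; (((-5 + 3) % (delta - -3)) == (-scale)) -> false; result = 0; [idx=1]; result = -2; [idx=2]; result = -4; return -4; agreement on -4.
Checked all 315 inputs in the declared domain: the outputs agree on every one.
verdict: equivalent


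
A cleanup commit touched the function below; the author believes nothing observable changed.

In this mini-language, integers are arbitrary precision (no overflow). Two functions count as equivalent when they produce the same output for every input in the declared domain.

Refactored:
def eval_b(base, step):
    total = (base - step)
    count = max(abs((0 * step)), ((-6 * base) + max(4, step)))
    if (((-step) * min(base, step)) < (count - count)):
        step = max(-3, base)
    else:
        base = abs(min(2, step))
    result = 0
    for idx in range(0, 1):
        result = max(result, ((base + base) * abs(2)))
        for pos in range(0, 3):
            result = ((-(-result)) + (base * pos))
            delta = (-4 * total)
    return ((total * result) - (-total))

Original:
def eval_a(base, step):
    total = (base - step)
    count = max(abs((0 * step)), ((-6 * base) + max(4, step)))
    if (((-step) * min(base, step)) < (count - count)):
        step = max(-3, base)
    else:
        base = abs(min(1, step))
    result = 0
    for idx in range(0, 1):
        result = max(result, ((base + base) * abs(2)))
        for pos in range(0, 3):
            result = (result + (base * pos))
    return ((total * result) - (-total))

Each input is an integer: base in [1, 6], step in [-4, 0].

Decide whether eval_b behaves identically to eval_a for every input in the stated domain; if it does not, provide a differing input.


The suspicious edit (`1` became `2`) never changes the result for any input inside the declared domain; all 30 inputs agree.
verdict: equivalent


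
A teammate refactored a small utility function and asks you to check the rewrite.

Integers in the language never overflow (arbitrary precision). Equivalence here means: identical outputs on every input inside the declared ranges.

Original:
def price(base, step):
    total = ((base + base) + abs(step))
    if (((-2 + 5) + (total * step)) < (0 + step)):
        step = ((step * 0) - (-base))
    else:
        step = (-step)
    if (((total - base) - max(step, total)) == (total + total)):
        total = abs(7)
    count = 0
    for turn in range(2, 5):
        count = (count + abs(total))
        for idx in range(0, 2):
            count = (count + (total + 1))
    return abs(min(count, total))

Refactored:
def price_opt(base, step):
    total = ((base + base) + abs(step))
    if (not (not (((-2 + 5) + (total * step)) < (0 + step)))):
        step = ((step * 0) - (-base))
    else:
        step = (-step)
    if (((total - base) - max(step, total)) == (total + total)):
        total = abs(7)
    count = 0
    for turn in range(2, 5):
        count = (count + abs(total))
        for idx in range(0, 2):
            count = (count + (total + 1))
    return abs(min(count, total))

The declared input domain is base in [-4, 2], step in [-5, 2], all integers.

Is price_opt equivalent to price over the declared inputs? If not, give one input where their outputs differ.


Behavior is preserved: although boolean connective usage differs, the outputs never diverge.
As a probe, take base=-3, step=1: price runs total becomes -5; next (((-2 + 5) + (total * step)) < (0 + step)) evaluates to true; next step becomes -3; next (((total - base) - max(step, total)) == (total + total)) evaluates to false; next count becomes 0; next at turn=2:; next count becomes 5; next at idx=0:; next count becomes 1; next at idx=1:; next count becomes -3; next at turn=3:; next count becomes 2; next at idx=0:; next count becomes -2; next at idx=1:; next count becomes -6; next at turn=4:; next count becomes -1; next at idx=0:; next count becomes -5; next at idx=1:; next count becomes -9; next final value 9; price_opt runs total becomes -5; next (not (not (((-2 + 5) + (total * step)) < (0 + step)))) evaluates to true; next step becomes -3; next (((total - base) - max(step, total)) == (total + total)) evaluates to false; next count becomes 0; next at turn=2:; next count becomes 5; next at idx=0:; next count becomes 1; next at idx=1:; next count becomes -3; next at turn=3:; next count becomes 2; next at idx=0:; next count becomes -2; next at idx=1:; next count becomes -6; next at turn=4:; next count becomes -1; next at idx=0:; next count becomes -5; next at idx=1:; next count becomes -9; next final value 9; both end at 9.
Across all 56 domain points the two functions coincide.
verdict: equivalent


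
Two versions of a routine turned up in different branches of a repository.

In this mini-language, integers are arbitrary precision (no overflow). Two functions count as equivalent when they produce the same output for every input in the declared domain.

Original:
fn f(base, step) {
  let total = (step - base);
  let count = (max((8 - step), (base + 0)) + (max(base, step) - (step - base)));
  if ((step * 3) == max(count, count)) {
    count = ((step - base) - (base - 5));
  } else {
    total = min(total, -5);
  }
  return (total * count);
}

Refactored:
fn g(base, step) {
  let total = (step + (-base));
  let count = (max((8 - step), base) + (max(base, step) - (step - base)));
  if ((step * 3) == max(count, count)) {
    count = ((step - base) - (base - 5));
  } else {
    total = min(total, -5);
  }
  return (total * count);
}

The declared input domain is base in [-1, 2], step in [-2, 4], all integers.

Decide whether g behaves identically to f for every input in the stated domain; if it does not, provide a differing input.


Changes here: constant usage differs, and arithmetic usage differs; the full 28-point sweep finds no disagreement.
verdict: equivalent


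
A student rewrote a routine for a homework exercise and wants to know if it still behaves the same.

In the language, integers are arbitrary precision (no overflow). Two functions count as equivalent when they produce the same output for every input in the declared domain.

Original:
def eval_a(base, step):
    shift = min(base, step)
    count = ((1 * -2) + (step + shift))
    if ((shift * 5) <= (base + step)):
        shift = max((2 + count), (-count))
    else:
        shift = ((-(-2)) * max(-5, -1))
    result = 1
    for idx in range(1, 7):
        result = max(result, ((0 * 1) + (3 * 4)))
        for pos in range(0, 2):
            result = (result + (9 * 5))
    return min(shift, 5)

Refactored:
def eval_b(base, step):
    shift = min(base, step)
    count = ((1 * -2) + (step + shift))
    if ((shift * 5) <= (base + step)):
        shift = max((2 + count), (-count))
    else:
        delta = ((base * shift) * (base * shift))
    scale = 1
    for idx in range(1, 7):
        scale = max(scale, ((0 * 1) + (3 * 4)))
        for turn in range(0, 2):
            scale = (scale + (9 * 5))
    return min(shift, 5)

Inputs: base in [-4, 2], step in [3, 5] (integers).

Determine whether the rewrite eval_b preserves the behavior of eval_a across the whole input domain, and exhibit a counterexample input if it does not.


Consider the input base=1, step=3.
eval_a: shift := 1 | count := 2 | ((shift * 5) <= (base + step)): false | shift := -2 | result := 1 | iter idx=1: | result := 12 | iter pos=0: | result := 57 | iter pos=1: | result := 102 | iter idx=2: | result := 102 | iter pos=0: | result := 147 | iter pos=1: | result := 192 | iter idx=3: | result := 192 | iter pos=0: | result := 237 | iter pos=1: | result := 282 | iter idx=4: | result := 282 | iter pos=0: | result := 327 | iter pos=1: | result := 372 | iter idx=5: | result := 372 | iter pos=0: | result := 417 | iter pos=1: | result := 462 | iter idx=6: | result := 462 | iter pos=0: | result := 507 | iter pos=1: | result := 552 | result -2
eval_b: shift := 1 | count := 2 | ((shift * 5) <= (base + step)): false | delta := 1 | scale := 1 | iter idx=1: | scale := 12 | iter turn=0: | scale := 57 | iter turn=1: | scale := 102 | iter idx=2: | scale := 102 | iter turn=0: | scale := 147 | iter turn=1: | scale := 192 | iter idx=3: | scale := 192 | iter turn=0: | scale := 237 | iter turn=1: | scale := 282 | iter idx=4: | scale := 282 | iter turn=0: | scale := 327 | iter turn=1: | scale := 372 | iter idx=5: | scale := 372 | iter turn=0: | scale := 417 | iter turn=1: | scale := 462 | iter idx=6: | scale := 462 | iter turn=0: | scale := 507 | iter turn=1: | scale := 552 | result 1
-2 != 1, so the rewrite changes behavior.
verdict: not equivalent; witness: base=1, step=3


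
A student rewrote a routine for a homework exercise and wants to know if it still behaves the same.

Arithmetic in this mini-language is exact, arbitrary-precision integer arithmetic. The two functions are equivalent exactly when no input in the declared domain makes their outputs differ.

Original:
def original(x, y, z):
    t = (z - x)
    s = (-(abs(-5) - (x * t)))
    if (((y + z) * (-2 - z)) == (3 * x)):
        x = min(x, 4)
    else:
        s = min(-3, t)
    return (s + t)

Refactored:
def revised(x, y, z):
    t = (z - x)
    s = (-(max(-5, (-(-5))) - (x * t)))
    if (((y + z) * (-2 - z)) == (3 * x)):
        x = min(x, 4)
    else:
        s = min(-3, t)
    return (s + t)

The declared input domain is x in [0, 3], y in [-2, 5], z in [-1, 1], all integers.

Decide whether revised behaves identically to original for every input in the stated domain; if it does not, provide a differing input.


The two versions differ — the changes include min/max/abs usage differs, and constant usage differs.
As a probe, take x=0, y=-2, z=1: original runs t = 1; s = -5; (((y + z) * (-2 - z)) == (3 * x)) -> false; s = -3; return -2; revised runs t = 1; s = -5; (((y + z) * (-2 - z)) == (3 * x)) -> false; s = -3; return -2; both end at -2.
Every one of the 96 inputs gives matching results.
verdict: equivalent


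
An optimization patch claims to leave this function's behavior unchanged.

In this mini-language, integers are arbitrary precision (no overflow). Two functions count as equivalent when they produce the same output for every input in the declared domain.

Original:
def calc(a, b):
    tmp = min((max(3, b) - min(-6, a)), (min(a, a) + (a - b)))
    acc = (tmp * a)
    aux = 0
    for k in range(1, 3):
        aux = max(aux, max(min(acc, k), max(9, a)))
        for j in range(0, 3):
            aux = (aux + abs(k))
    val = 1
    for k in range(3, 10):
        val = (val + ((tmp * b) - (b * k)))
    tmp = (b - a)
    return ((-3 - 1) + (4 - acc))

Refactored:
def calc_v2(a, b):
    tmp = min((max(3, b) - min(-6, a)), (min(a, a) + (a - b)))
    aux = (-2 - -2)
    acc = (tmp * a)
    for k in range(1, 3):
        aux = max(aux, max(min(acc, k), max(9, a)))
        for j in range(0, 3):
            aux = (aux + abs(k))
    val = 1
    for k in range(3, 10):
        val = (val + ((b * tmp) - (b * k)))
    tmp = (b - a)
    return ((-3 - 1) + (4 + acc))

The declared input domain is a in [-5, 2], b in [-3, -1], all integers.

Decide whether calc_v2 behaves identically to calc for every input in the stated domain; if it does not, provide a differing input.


Not equivalent: a=-5, b=-3 separates them (-35 vs 35).
calc: tmp = -7; acc = 35; aux = 0; [k=1]; aux = 9; [j=0]; aux = 10; [j=1]; aux = 11; [j=2]; aux = 12; [k=2]; aux = 12; [j=0]; aux = 14; [j=1]; aux = 16; [j=2]; aux = 18; val = 1; [k=3]; val = 31; [k=4]; val = 64; [k=5]; val = 100; [k=6]; val = 139; [k=7]; val = 181; [k=8]; val = 226; [k=9]; val = 274; tmp = 2; return -35
calc_v2: tmp = -7; aux = 0; acc = 35; [k=1]; aux = 9; [j=0]; aux = 10; [j=1]; aux = 11; [j=2]; aux = 12; [k=2]; aux = 12; [j=0]; aux = 14; [j=1]; aux = 16; [j=2]; aux = 18; val = 1; [k=3]; val = 31; [k=4]; val = 64; [k=5]; val = 100; [k=6]; val = 139; [k=7]; val = 181; [k=8]; val = 226; [k=9]; val = 274; tmp = 2; return 35
verdict: not equivalent; witness: a=-5, b=-3


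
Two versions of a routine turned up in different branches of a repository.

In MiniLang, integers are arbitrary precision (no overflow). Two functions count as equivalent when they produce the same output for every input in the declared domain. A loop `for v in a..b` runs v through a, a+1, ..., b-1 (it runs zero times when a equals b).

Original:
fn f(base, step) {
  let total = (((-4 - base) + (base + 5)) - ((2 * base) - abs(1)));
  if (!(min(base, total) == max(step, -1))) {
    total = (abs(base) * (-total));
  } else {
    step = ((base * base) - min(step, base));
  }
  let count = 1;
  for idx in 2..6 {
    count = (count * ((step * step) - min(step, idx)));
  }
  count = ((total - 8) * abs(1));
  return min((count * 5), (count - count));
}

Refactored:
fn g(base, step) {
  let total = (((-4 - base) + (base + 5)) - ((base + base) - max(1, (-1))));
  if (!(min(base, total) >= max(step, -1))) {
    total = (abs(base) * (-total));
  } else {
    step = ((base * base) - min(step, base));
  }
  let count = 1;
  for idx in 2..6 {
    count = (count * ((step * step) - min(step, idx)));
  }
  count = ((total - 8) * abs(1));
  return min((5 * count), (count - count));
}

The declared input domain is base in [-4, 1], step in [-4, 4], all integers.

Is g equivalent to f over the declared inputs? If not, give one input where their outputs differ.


Evaluate both at base=0, step=-4.
f: total becomes 2; next (!(min(base, total) == max(step, -1))) evaluates to true; next total becomes 0; next count becomes 1; next at idx=2:; next count becomes 20; next at idx=3:; next count becomes 400; next at idx=4:; next count becomes 8000; next at idx=5:; next count becomes 160000; next count becomes -8; next final value -40
g: total becomes 2; next (!(min(base, total) >= max(step, -1))) evaluates to false; next step becomes 4; next count becomes 1; next at idx=2:; next count becomes 14; next at idx=3:; next count becomes 182; next at idx=4:; next count becomes 2184; next at idx=5:; next count becomes 26208; next count becomes -6; next final value -30
-40 against -30: the behavior changed.
verdict: not equivalent; witness: base=0, step=-4


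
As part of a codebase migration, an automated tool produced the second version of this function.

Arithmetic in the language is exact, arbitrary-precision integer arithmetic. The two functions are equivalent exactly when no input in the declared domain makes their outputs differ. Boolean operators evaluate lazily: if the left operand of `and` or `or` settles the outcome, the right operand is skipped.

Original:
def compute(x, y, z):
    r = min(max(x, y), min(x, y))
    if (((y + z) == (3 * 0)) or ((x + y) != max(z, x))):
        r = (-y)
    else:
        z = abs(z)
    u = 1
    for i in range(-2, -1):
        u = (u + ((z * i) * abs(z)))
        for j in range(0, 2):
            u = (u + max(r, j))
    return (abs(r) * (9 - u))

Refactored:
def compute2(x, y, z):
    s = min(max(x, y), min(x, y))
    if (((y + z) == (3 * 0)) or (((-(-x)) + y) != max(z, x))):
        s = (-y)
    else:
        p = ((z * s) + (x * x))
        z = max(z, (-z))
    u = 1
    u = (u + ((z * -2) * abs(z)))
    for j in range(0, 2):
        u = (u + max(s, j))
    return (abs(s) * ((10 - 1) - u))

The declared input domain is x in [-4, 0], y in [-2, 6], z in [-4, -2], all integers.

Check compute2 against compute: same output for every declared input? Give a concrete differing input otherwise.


Comparing the listings, the differences include: min/max/abs usage differs, and loop structure differs, and arithmetic usage differs, and constant usage differs, and local variable names differ.
Spot check at x=-4, y=-1, z=-2 — compute: r = -4; (((y + z) == (3 * 0)) or ((x + y) != max(z, x))) -> true; r = 1; u = 1; [i=-2]; u = 9; [j=0]; u = 10; [j=1]; u = 11; return -2. compute2: s = -4; (((y + z) == (3 * 0)) or (((-(-x)) + y) != max(z, x))) -> true; s = 1; u = 1; u = 9; [j=0]; u = 10; [j=1]; u = 11; return -2. Both give -2.
Checked all 135 inputs in the declared domain: the outputs agree on every one.
verdict: equivalent


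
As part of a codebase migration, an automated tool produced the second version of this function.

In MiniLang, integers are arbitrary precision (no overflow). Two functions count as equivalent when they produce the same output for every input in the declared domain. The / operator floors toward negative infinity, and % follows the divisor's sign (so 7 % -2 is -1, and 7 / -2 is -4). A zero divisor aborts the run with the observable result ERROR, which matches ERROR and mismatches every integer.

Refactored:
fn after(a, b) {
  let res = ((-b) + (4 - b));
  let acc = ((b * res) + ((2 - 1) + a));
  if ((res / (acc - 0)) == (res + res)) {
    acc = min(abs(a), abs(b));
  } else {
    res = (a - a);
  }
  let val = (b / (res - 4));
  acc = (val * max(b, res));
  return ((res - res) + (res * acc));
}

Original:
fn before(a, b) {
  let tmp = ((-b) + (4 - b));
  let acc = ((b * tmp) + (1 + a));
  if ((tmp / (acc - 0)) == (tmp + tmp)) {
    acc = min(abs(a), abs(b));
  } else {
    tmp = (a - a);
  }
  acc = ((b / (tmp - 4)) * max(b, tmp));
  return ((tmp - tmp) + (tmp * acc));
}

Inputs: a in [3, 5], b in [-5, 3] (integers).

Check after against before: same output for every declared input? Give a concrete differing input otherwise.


Changes here: local variable names differ; arithmetic usage differs; constant usage differs; statement counts differ; the full 27-point sweep finds no disagreement.
verdict: equivalent


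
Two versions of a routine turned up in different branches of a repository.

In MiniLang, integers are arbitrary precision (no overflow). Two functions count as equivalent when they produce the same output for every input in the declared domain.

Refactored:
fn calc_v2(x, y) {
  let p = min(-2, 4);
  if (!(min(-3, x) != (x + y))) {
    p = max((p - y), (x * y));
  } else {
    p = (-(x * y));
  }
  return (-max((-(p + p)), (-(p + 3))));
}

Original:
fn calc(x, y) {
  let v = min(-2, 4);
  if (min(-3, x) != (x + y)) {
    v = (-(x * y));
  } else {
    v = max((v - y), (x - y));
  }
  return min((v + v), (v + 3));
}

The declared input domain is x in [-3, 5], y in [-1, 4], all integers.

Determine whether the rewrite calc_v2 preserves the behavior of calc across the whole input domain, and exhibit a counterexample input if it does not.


The rewrite breaks on x=-3, y=0, where the results are -4 and 0.
calc: v becomes -2; next (min(-3, x) != (x + y)) evaluates to false; next v becomes -2; next final value -4
calc_v2: p becomes -2; next (!(min(-3, x) != (x + y))) evaluates to true; next p becomes 0; next final value 0
verdict: not equivalent; witness: x=-3, y=0


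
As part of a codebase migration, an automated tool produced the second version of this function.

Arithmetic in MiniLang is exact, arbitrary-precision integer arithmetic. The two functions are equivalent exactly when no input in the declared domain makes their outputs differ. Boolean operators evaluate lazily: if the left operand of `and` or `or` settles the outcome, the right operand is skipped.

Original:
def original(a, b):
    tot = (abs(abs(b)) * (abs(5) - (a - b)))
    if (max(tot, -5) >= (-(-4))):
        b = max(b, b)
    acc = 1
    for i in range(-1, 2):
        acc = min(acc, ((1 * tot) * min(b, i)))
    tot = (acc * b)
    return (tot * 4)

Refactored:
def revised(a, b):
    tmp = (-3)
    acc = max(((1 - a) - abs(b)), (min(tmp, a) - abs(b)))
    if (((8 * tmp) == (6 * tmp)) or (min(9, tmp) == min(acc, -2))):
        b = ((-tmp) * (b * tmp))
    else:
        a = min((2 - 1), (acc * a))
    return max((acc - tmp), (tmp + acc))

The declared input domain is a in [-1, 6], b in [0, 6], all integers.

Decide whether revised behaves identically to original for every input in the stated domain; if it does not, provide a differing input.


Not equivalent: a=-1, b=0 separates them (0 vs 5).
original: tot=0, then (max(tot, -5) >= (-(-4))) is false, then acc=1, then (i=-1), then acc=0, then (i=0), then acc=0, then (i=1), then acc=0, then tot=0, then returns 0
revised: tmp=-3, then acc=2, then (((8 * tmp) == (6 * tmp)) or (min(9, tmp) == min(acc, -2))) is false, then a=-2, then returns 5
verdict: not equivalent; witness: a=-1, b=0


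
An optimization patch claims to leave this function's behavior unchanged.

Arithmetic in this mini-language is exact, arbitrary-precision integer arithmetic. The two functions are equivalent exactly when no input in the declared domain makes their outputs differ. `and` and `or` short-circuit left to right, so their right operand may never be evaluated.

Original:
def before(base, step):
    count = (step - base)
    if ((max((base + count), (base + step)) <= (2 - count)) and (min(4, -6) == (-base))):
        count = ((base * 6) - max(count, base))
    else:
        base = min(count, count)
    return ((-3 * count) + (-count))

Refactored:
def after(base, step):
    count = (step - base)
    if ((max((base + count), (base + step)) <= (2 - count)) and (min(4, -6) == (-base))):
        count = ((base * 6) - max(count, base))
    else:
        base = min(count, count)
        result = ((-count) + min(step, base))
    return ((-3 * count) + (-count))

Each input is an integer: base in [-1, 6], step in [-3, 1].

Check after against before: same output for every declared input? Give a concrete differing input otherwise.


Differences: local variable names differ, plus statement counts differ, plus arithmetic usage differs, plus min/max/abs usage differs — yet all 40 inputs agree.
verdict: equivalent


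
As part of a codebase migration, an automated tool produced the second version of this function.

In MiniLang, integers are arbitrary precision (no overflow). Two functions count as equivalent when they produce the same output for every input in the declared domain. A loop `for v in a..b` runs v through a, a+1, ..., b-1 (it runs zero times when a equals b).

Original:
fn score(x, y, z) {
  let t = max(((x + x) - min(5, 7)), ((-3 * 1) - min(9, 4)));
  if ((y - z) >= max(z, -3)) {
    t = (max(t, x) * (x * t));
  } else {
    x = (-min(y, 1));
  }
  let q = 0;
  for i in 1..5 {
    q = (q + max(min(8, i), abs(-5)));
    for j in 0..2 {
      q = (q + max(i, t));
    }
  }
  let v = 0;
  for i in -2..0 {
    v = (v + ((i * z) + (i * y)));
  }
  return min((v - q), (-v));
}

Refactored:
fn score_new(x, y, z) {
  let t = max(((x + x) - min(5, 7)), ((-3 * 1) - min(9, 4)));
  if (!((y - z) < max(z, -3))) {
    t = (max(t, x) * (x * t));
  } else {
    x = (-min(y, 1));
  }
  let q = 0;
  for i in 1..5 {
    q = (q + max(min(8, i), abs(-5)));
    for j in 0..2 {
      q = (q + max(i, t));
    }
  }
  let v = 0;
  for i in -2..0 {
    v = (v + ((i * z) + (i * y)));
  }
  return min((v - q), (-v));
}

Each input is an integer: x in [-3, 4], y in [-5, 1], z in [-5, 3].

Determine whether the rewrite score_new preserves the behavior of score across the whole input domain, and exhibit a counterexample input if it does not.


The two versions differ — the changes include comparison usage differs; and boolean connective usage differs.
Tracing x=1, y=-5, z=2: score: t becomes -3; next ((y - z) >= max(z, -3)) evaluates to false; next x becomes 5; next q becomes 0; next at i=1:; next q becomes 5; next at j=0:; next q becomes 6; next at j=1:; next q becomes 7; next at i=2:; next q becomes 12; next at j=0:; next q becomes 14; next at j=1:; next q becomes 16; next at i=3:; next q becomes 21; next at j=0:; next q becomes 24; next at j=1:; next q becomes 27; next at i=4:; next q becomes 32; next at j=0:; next q becomes 36; next at j=1:; next q becomes 40; next v becomes 0; next at i=-2:; next v becomes 6; next at i=-1:; next v becomes 9; next final value -31 | score_new: t becomes -3; next (!((y - z) < max(z, -3))) evaluates to false; next x becomes 5; next q becomes 0; next at i=1:; next q becomes 5; next at j=0:; next q becomes 6; next at j=1:; next q becomes 7; next at i=2:; next q becomes 12; next at j=0:; next q becomes 14; next at j=1:; next q becomes 16; next at i=3:; next q becomes 21; next at j=0:; next q becomes 24; next at j=1:; next q becomes 27; next at i=4:; next q becomes 32; next at j=0:; next q becomes 36; next at j=1:; next q becomes 40; next v becomes 0; next at i=-2:; next v becomes 6; next at i=-1:; next v becomes 9; next final value -31 — matching result -31.
Across all 504 domain points the two functions coincide.
verdict: equivalent


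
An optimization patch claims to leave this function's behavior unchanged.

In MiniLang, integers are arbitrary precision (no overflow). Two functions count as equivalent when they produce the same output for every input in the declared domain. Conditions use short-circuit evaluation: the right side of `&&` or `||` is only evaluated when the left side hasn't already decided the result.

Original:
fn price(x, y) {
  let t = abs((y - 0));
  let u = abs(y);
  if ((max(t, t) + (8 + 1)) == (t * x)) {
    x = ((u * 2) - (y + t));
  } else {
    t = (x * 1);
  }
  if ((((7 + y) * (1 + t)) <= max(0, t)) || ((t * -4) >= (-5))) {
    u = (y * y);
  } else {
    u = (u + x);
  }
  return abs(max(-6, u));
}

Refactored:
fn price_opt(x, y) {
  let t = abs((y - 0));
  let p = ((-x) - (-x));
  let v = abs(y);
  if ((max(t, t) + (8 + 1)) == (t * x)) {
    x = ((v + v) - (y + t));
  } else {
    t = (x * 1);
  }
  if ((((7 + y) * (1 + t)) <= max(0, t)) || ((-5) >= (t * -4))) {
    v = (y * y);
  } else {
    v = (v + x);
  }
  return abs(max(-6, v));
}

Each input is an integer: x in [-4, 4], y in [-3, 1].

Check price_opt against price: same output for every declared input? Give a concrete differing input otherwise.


There is a counterexample at x=0, y=-3: 9 on one side, 3 on the other.
price: t=3, then u=3, then ((max(t, t) + (8 + 1)) == (t * x)) is false, then t=0, then ((((7 + y) * (1 + t)) <= max(0, t)) || ((t * -4) >= (-5))) is true, then u=9, then returns 9
price_opt: t=3, then p=0, then v=3, then ((max(t, t) + (8 + 1)) == (t * x)) is false, then t=0, then ((((7 + y) * (1 + t)) <= max(0, t)) || ((-5) >= (t * -4))) is false, then v=3, then returns 3
verdict: not equivalent; witness: x=0, y=-3


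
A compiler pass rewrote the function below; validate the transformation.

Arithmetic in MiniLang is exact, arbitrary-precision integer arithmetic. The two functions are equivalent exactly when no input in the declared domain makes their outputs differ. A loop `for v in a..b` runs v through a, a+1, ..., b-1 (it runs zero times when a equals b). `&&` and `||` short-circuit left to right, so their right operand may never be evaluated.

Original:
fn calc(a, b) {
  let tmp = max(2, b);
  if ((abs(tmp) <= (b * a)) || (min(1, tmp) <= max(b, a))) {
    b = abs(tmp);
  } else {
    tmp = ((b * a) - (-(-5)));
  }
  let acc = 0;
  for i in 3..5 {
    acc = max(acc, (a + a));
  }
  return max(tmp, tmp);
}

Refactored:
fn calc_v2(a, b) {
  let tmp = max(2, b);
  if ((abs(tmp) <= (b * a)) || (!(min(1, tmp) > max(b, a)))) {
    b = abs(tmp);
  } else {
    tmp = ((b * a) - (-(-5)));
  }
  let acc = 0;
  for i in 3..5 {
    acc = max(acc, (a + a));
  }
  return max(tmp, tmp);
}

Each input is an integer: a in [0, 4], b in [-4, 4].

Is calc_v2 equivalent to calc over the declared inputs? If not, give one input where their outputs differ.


Reading the diff, among the changes: boolean connective usage differs, and comparison usage differs.
Tracing a=2, b=-2: calc: tmp becomes 2; next ((abs(tmp) <= (b * a)) || (min(1, tmp) <= max(b, a))) evaluates to true; next b becomes 2; next acc becomes 0; next at i=3:; next acc becomes 4; next at i=4:; next acc becomes 4; next final value 2 | calc_v2: tmp becomes 2; next ((abs(tmp) <= (b * a)) || (!(min(1, tmp) > max(b, a)))) evaluates to true; next b becomes 2; next acc becomes 0; next at i=3:; next acc becomes 4; next at i=4:; next acc becomes 4; next final value 2 — matching result 2.
Every one of the 45 inputs gives matching results.
verdict: equivalent
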